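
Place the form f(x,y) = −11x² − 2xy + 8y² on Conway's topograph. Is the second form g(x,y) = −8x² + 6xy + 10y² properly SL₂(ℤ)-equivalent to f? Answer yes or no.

D₁ = 356, D₂ = 356
river cycle of f (length 10): (8, 18, -1), (-1, 18, 8), (8, 14, -5), (-5, 16, 5), (5, 14, -8), (-8, 18, 1), (1, 18, -8), (-8, 14, 5), (5, 16, -5), (-5, 14, 8)
river cycle of g (length 14): (10, 14, -4), (-4, 18, 2), (2, 18, -4), (-4, 14, 10), (10, 6, -8), (-8, 10, 8), (8, 6, -10), (-10, 14, 4), (4, 18, -2), (-2, 18, 4), … (4 more)
cycles differ ⇒ inequivalent

no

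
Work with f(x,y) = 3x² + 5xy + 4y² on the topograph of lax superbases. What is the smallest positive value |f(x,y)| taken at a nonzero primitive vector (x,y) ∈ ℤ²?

translate: b→-1 (≡5 mod 6), so (3,5,4)→(3,-1,2)
flip: (3,-1,2)→(2,1,3)
reduced (well bottom): (2,1,3) with a≤c, −a<b≤a
well minimum = a = 2

2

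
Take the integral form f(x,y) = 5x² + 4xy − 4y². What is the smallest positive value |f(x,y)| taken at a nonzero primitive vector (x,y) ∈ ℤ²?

river: ρ → (-4,4,5)
river: ρ → (5,6,-3)
river: ρ → (-3,6,5)
river: ρ → (5,4,-4)
closes: descent 0, river 4
min |a| on river = 3

3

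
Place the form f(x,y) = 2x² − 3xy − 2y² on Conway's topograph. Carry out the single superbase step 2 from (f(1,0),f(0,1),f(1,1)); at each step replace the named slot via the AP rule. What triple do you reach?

start (2,-2,-3) = (f(1,0),f(0,1),f(1,1))
replace slot 2: 2·(2+(-3)) − (-2) = 0 → (2,0,-3)

2,0,-3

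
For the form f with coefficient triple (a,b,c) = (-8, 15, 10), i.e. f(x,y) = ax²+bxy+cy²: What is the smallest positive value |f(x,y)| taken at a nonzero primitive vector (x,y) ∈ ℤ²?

river: ρ → (10,5,-13)
river: ρ → (-13,21,2)
river: ρ → (2,23,-2)
river: ρ → (-2,21,13)
river: ρ → (13,5,-10)
river: ρ → (-10,15,8)
river: ρ → (8,17,-8)
river: ρ → (-8,15,10)
closes: descent 0, river 8
min |a| on river = 2

2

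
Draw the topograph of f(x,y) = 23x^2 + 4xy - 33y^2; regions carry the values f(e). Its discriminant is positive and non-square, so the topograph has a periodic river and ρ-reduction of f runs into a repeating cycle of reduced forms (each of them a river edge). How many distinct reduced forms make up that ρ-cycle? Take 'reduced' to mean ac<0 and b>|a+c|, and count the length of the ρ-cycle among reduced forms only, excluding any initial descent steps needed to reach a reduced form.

D = 3052, ⌊√D⌋ = 55
descent: ρ → (-33,-4,23)
descent: ρ → (23,50,-6)  [lands on river]
river: ρ → (-6,46,39)
river: ρ → (39,32,-13)
river: ρ → (-13,46,18)
river: ρ → (18,26,-33)
river: ρ → (-33,40,11)
river: ρ → (11,48,-17)
river: ρ → (-17,54,2)
river: ρ → (2,54,-17)
river: ρ → (-17,48,11)
river: ρ → (11,40,-33)
river: ρ → (-33,26,18)
river: ρ → (18,46,-13)
river: ρ → (-13,32,39)
river: ρ → (39,46,-6)
river: ρ → (-6,50,23)
river: ρ → (23,42,-14)
river: ρ → (-14,42,23)
ρ-cycle length = 18 (tail of 2 descent steps not counted)

18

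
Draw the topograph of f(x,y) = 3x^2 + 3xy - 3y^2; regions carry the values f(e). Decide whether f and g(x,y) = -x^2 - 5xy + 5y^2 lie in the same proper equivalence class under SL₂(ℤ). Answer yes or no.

D₁ = 45, D₂ = 45
river cycle of f (length 2): (-3, 3, 3), (3, 3, -3)
river cycle of g (length 2): (5, 5, -1), (-1, 5, 5)
cycles differ ⇒ inequivalent

no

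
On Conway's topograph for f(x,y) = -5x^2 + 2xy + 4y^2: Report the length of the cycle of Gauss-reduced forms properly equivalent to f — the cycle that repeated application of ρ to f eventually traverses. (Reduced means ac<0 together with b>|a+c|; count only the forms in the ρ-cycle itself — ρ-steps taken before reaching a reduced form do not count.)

D = 84, ⌊√D⌋ = 9
river: ρ → (4,6,-3)
river: ρ → (-3,6,4)
river: ρ → (4,2,-5)
river: ρ → (-5,8,1)
river: ρ → (1,8,-5)
river: ρ → (-5,2,4)
ρ-cycle length = 6 (tail of 0 descent steps not counted)

6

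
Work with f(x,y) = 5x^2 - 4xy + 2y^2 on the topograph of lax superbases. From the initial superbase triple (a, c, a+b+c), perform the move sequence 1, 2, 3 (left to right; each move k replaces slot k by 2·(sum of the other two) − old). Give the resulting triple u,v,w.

start (5,2,3) = (f(1,0),f(0,1),f(1,1))
replace slot 1: 2·(2+3) − 5 = 5 → (5,2,3)
replace slot 2: 2·(5+3) − 2 = 14 → (5,14,3)
replace slot 3: 2·(5+14) − 3 = 35 → (5,14,35)

5,14,35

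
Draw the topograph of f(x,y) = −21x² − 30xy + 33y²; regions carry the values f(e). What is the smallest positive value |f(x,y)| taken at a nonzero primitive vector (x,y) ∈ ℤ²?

descent: ρ → (33,30,-21)  [lands on river]
river: ρ → (-21,54,9)
river: ρ → (9,54,-21)
river: ρ → (-21,30,33)
river: ρ → (33,36,-18)
river: ρ → (-18,36,33)
closes: descent 1, river 6
min |a| on river = 9

9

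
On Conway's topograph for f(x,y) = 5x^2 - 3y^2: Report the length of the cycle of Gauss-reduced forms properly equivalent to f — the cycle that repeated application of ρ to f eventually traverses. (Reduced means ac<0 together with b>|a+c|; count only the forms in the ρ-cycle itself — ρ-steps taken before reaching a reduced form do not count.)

D = 60, ⌊√D⌋ = 7
descent: ρ → (-3,6,2)  [lands on river]
river: ρ → (2,6,-3)
ρ-cycle length = 2 (tail of 1 descent step not counted)

2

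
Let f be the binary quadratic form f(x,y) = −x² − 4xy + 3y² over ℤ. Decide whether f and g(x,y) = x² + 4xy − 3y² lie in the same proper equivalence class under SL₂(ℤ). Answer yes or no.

D₁ = 28, D₂ = 28
river cycle of f (length 4): (3, 4, -1), (-1, 4, 3), (3, 2, -2), (-2, 2, 3)
river cycle of g (length 4): (-3, 2, 2), (2, 2, -3), (-3, 4, 1), (1, 4, -3)
cycles differ ⇒ inequivalent

no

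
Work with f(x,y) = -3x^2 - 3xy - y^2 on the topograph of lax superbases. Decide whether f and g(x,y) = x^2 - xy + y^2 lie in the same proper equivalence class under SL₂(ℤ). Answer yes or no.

D₁ = -3, D₂ = -3
f is negative-definite; reduce −f:
−f: flip: (3,3,1)→(1,-3,3)
−f: translate: b→1 (≡-3 mod 2), so (1,-3,3)→(1,1,1)
−f: reduced (well bottom): (1,1,1) with a≤c, −a<b≤a
flip sign back: reduced form of f is (-1,-1,-1)
g: translate: b→1 (≡-1 mod 2), so (1,-1,1)→(1,1,1)
g: reduced (well bottom): (1,1,1) with a≤c, −a<b≤a
reduced forms (-1, -1, -1) vs (1, 1, 1) ⇒ inequivalent

no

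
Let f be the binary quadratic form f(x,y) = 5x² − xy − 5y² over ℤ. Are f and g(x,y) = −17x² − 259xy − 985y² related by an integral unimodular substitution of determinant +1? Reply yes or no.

D₁ = 101, D₂ = 101
river cycle of f (length 6): (-5, 1, 5), (5, 9, -1), (-1, 9, 5), (5, 1, -5), (-5, 9, 1), (1, 9, -5)
river cycle of g (length 6): (-1, 9, 5), (5, 1, -5), (-5, 9, 1), (1, 9, -5), (-5, 1, 5), (5, 9, -1)
cycles coincide ⇒ equivalent

yes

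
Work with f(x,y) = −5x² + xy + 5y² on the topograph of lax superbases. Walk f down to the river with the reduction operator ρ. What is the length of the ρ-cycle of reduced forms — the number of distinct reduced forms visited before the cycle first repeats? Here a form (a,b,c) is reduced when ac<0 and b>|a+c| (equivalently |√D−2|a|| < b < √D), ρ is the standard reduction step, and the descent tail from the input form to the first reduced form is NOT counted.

D = 101, ⌊√D⌋ = 10
river: ρ → (5,9,-1)
river: ρ → (-1,9,5)
river: ρ → (5,1,-5)
river: ρ → (-5,9,1)
river: ρ → (1,9,-5)
river: ρ → (-5,1,5)
ρ-cycle length = 6 (tail of 0 descent steps not counted)

6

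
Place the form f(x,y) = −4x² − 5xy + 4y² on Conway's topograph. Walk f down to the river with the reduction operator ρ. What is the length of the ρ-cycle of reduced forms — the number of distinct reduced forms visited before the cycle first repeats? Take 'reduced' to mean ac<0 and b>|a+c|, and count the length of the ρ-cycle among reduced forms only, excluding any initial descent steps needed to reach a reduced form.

D = 89, ⌊√D⌋ = 9
descent: ρ → (4,5,-4)  [lands on river]
river: ρ → (-4,3,5)
river: ρ → (5,7,-2)
river: ρ → (-2,9,1)
river: ρ → (1,9,-2)
river: ρ → (-2,7,5)
river: ρ → (5,3,-4)
river: ρ → (-4,5,4)
river: ρ → (4,3,-5)
river: ρ → (-5,7,2)
river: ρ → (2,9,-1)
river: ρ → (-1,9,2)
river: ρ → (2,7,-5)
river: ρ → (-5,3,4)
ρ-cycle length = 14 (tail of 1 descent step not counted)

14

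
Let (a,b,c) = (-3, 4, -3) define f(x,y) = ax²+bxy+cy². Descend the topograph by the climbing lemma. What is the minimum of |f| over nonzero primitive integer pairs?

translate: b→2 (≡-4 mod 6), so (3,-4,3)→(3,2,2)
flip: (3,2,2)→(2,-2,3)
translate: b→2 (≡-2 mod 4), so (2,-2,3)→(2,2,3)
reduced (well bottom): (2,2,3) with a≤c, −a<b≤a
well minimum |f| = |-2| = 2 (negative-definite)

2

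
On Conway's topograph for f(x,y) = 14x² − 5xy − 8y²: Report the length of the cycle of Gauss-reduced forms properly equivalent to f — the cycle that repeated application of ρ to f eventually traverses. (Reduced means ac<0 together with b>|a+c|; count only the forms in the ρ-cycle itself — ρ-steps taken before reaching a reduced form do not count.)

D = 473, ⌊√D⌋ = 21
descent: ρ → (-8,21,1)  [lands on river]
river: ρ → (1,21,-8)
river: ρ → (-8,11,11)
river: ρ → (11,11,-8)
ρ-cycle length = 4 (tail of 1 descent step not counted)

4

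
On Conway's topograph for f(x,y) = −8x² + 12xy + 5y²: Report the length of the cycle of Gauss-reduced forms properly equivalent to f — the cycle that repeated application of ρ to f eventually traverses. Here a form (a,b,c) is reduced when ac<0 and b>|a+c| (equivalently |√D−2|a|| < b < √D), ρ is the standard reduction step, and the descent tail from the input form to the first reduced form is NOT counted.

D = 304, ⌊√D⌋ = 17
river: ρ → (5,8,-12)
river: ρ → (-12,16,1)
river: ρ → (1,16,-12)
river: ρ → (-12,8,5)
river: ρ → (5,12,-8)
river: ρ → (-8,4,9)
river: ρ → (9,14,-3)
river: ρ → (-3,16,4)
river: ρ → (4,16,-3)
river: ρ → (-3,14,9)
river: ρ → (9,4,-8)
river: ρ → (-8,12,5)
ρ-cycle length = 12 (tail of 0 descent steps not counted)

12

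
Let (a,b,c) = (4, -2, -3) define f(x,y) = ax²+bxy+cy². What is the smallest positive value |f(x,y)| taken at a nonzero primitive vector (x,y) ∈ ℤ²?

descent: ρ → (-3,2,4)  [lands on river]
river: ρ → (4,6,-1)
river: ρ → (-1,6,4)
river: ρ → (4,2,-3)
river: ρ → (-3,4,3)
river: ρ → (3,2,-4)
river: ρ → (-4,6,1)
river: ρ → (1,6,-4)
river: ρ → (-4,2,3)
river: ρ → (3,4,-3)
closes: descent 1, river 10
min |a| on river = 1

1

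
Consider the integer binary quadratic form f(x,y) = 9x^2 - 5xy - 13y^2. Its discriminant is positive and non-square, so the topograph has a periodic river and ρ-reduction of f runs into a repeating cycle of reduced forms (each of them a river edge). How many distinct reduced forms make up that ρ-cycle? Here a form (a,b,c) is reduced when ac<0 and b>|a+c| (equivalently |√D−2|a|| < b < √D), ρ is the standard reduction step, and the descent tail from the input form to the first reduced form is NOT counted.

D = 493, ⌊√D⌋ = 22
descent: ρ → (-13,5,9)  [lands on river]
river: ρ → (9,13,-9)
river: ρ → (-9,5,13)
river: ρ → (13,21,-1)
river: ρ → (-1,21,13)
river: ρ → (13,5,-9)
river: ρ → (-9,13,9)
river: ρ → (9,5,-13)
river: ρ → (-13,21,1)
river: ρ → (1,21,-13)
ρ-cycle length = 10 (tail of 1 descent step not counted)

10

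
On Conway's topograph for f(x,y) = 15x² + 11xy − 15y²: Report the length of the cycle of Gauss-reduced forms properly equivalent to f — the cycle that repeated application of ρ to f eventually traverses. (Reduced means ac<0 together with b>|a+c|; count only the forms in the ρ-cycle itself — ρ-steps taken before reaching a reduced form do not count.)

D = 1021, ⌊√D⌋ = 31
river: ρ → (-15,19,11)
river: ρ → (11,25,-9)
river: ρ → (-9,29,5)
river: ρ → (5,31,-3)
river: ρ → (-3,29,15)
river: ρ → (15,31,-1)
river: ρ → (-1,31,15)
river: ρ → (15,29,-3)
river: ρ → (-3,31,5)
river: ρ → (5,29,-9)
river: ρ → (-9,25,11)
river: ρ → (11,19,-15)
river: ρ → (-15,11,15)
river: ρ → (15,19,-11)
river: ρ → (-11,25,9)
river: ρ → (9,29,-5)
river: ρ → (-5,31,3)
river: ρ → (3,29,-15)
river: ρ → (-15,31,1)
river: ρ → (1,31,-15)
river: ρ → (-15,29,3)
river: ρ → (3,31,-5)
river: ρ → (-5,29,9)
river: ρ → (9,25,-11)
river: ρ → (-11,19,15)
river: ρ → (15,11,-15)
ρ-cycle length = 26 (tail of 0 descent steps not counted)

26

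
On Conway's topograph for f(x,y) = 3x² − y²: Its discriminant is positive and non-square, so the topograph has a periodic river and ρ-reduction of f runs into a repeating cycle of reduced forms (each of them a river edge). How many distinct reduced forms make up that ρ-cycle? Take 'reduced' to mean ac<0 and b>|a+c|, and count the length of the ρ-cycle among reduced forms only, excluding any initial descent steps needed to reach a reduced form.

D = 12, ⌊√D⌋ = 3
descent: ρ → (-1,2,2)  [lands on river]
river: ρ → (2,2,-1)
ρ-cycle length = 2 (tail of 1 descent step not counted)

2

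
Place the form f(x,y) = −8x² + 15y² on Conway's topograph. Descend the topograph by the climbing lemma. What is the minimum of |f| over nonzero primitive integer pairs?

descent: ρ → (15,0,-8)
descent: ρ → (-8,16,7)  [lands on river]
river: ρ → (7,12,-12)
river: ρ → (-12,12,7)
river: ρ → (7,16,-8)
closes: descent 2, river 4
min |a| on river = 7

7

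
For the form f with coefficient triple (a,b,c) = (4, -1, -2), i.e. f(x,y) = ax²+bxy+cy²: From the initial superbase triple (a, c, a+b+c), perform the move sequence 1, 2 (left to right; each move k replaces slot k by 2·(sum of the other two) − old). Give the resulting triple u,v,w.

start (4,-2,1) = (f(1,0),f(0,1),f(1,1))
replace slot 1: 2·((-2)+1) − 4 = -6 → (-6,-2,1)
replace slot 2: 2·((-6)+1) − (-2) = -8 → (-6,-8,1)

-6,-8,1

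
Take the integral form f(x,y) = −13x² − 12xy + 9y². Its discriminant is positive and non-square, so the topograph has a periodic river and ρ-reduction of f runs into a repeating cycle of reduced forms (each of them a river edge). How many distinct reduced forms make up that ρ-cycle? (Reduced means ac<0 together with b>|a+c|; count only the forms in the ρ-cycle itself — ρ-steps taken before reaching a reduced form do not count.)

D = 612, ⌊√D⌋ = 24
descent: ρ → (9,12,-13)  [lands on river]
river: ρ → (-13,14,8)
river: ρ → (8,18,-9)
river: ρ → (-9,18,8)
river: ρ → (8,14,-13)
river: ρ → (-13,12,9)
river: ρ → (9,24,-1)
river: ρ → (-1,24,9)
ρ-cycle length = 8 (tail of 1 descent step not counted)

8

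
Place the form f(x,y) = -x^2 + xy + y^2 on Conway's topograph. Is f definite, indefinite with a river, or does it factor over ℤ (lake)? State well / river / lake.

D = b²−4ac = 1² − 4·(-1)·1 = 5
D > 0 non-square ⇒ indefinite ⇒ periodic river

river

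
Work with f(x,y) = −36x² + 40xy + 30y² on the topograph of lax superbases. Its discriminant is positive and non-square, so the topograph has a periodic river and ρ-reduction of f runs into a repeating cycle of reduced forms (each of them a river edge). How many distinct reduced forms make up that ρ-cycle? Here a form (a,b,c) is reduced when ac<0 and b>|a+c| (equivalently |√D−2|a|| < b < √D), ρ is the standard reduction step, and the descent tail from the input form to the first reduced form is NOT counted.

D = 5920, ⌊√D⌋ = 76
river: ρ → (30,20,-46)
river: ρ → (-46,72,4)
river: ρ → (4,72,-46)
river: ρ → (-46,20,30)
river: ρ → (30,40,-36)
river: ρ → (-36,32,34)
river: ρ → (34,36,-34)
river: ρ → (-34,32,36)
river: ρ → (36,40,-30)
river: ρ → (-30,20,46)
river: ρ → (46,72,-4)
river: ρ → (-4,72,46)
river: ρ → (46,20,-30)
river: ρ → (-30,40,36)
river: ρ → (36,32,-34)
river: ρ → (-34,36,34)
river: ρ → (34,32,-36)
river: ρ → (-36,40,30)
ρ-cycle length = 18 (tail of 0 descent steps not counted)

18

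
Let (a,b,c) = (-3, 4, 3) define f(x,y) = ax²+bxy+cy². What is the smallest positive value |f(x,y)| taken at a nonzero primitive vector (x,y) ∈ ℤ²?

river: ρ → (3,2,-4)
river: ρ → (-4,6,1)
river: ρ → (1,6,-4)
river: ρ → (-4,2,3)
river: ρ → (3,4,-3)
river: ρ → (-3,2,4)
river: ρ → (4,6,-1)
river: ρ → (-1,6,4)
river: ρ → (4,2,-3)
river: ρ → (-3,4,3)
closes: descent 0, river 10
min |a| on river = 1

1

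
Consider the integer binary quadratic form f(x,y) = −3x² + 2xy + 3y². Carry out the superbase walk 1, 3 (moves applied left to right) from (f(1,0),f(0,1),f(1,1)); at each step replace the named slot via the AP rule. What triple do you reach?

start (-3,3,2) = (f(1,0),f(0,1),f(1,1))
replace slot 1: 2·(3+2) − (-3) = 13 → (13,3,2)
replace slot 3: 2·(13+3) − 2 = 30 → (13,3,30)

13,3,30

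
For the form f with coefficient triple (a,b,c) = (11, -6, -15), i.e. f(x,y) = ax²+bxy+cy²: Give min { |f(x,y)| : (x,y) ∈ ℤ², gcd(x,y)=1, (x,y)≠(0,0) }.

descent: ρ → (-15,6,11)  [lands on river]
river: ρ → (11,16,-10)
river: ρ → (-10,24,3)
river: ρ → (3,24,-10)
river: ρ → (-10,16,11)
river: ρ → (11,6,-15)
river: ρ → (-15,24,2)
river: ρ → (2,24,-15)
closes: descent 1, river 8
min |a| on river = 2

2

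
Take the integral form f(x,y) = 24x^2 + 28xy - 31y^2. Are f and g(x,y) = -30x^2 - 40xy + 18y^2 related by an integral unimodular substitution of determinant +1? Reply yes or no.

D₁ = 3760, D₂ = 3760
river cycle of f (length 10): (-31, 34, 21), (21, 50, -15), (-15, 40, 36), (36, 32, -19), (-19, 44, 24), (24, 52, -11), (-11, 58, 9), (9, 50, -35), (-35, 20, 24), (24, 28, -31)
river cycle of g (length 6): (18, 40, -30), (-30, 20, 28), (28, 36, -22), (-22, 52, 12), (12, 44, -38), (-38, 32, 18)
cycles differ ⇒ inequivalent

no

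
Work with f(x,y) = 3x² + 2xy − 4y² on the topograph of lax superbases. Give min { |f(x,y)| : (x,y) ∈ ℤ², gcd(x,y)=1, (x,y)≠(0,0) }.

river: ρ → (-4,6,1)
river: ρ → (1,6,-4)
river: ρ → (-4,2,3)
river: ρ → (3,4,-3)
river: ρ → (-3,2,4)
river: ρ → (4,6,-1)
river: ρ → (-1,6,4)
river: ρ → (4,2,-3)
river: ρ → (-3,4,3)
river: ρ → (3,2,-4)
closes: descent 0, river 10
min |a| on river = 1

1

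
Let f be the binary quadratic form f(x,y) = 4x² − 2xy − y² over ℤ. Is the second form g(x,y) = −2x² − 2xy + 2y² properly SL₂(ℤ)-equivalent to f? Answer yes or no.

D₁ = 20, D₂ = 20
river cycle of f (length 2): (-1, 4, 1), (1, 4, -1)
river cycle of g (length 2): (2, 2, -2), (-2, 2, 2)
cycles differ ⇒ inequivalent

no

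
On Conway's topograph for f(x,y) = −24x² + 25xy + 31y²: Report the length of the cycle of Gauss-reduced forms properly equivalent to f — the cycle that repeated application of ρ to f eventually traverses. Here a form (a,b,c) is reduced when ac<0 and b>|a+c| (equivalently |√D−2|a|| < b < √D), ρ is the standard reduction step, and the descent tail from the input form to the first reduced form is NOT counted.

D = 3601, ⌊√D⌋ = 60
river: ρ → (31,37,-18)
river: ρ → (-18,35,33)
river: ρ → (33,31,-20)
river: ρ → (-20,49,15)
river: ρ → (15,41,-32)
river: ρ → (-32,23,24)
river: ρ → (24,25,-31)
river: ρ → (-31,37,18)
river: ρ → (18,35,-33)
river: ρ → (-33,31,20)
river: ρ → (20,49,-15)
river: ρ → (-15,41,32)
river: ρ → (32,23,-24)
river: ρ → (-24,25,31)
ρ-cycle length = 14 (tail of 0 descent steps not counted)

14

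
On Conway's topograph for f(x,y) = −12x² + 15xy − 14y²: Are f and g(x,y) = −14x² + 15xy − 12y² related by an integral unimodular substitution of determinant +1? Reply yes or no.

D₁ = -447, D₂ = -447
f is negative-definite; reduce −f:
−f: translate: b→9 (≡-15 mod 24), so (12,-15,14)→(12,9,11)
−f: flip: (12,9,11)→(11,-9,12)
−f: reduced (well bottom): (11,-9,12) with a≤c, −a<b≤a
flip sign back: reduced form of f is (-11,9,-12)
g is negative-definite; reduce −g:
−g: translate: b→13 (≡-15 mod 28), so (14,-15,12)→(14,13,11)
−g: flip: (14,13,11)→(11,-13,14)
−g: translate: b→9 (≡-13 mod 22), so (11,-13,14)→(11,9,12)
−g: reduced (well bottom): (11,9,12) with a≤c, −a<b≤a
flip sign back: reduced form of g is (-11,-9,-12)
reduced forms (-11, 9, -12) vs (-11, -9, -12) ⇒ inequivalent

no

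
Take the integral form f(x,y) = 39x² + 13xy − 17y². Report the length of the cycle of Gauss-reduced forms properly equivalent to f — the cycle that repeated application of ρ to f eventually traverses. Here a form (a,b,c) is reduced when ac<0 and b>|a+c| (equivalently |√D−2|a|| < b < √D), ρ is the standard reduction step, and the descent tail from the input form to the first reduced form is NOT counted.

D = 2821, ⌊√D⌋ = 53
descent: ρ → (-17,21,35)  [lands on river]
river: ρ → (35,49,-3)
river: ρ → (-3,53,1)
river: ρ → (1,53,-3)
river: ρ → (-3,49,35)
river: ρ → (35,21,-17)
river: ρ → (-17,47,9)
river: ρ → (9,43,-27)
river: ρ → (-27,11,25)
river: ρ → (25,39,-13)
river: ρ → (-13,39,25)
river: ρ → (25,11,-27)
river: ρ → (-27,43,9)
river: ρ → (9,47,-17)
ρ-cycle length = 14 (tail of 1 descent step not counted)

14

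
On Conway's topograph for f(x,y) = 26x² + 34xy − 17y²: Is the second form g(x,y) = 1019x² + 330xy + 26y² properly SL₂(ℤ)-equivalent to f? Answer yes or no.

D₁ = 2924, D₂ = 2924
river cycle of f (length 10): (-17, 34, 26), (26, 18, -25), (-25, 32, 19), (19, 44, -13), (-13, 34, 34), (34, 34, -13), (-13, 44, 19), (19, 32, -25), (-25, 18, 26), (26, 34, -17)
river cycle of g (length 10): (26, 34, -17), (-17, 34, 26), (26, 18, -25), (-25, 32, 19), (19, 44, -13), (-13, 34, 34), (34, 34, -13), (-13, 44, 19), (19, 32, -25), (-25, 18, 26)
cycles coincide ⇒ equivalent

yes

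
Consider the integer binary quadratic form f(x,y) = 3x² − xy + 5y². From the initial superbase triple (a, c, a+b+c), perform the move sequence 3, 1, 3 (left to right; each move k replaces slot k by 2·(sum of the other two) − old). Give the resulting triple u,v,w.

start (3,5,7) = (f(1,0),f(0,1),f(1,1))
replace slot 3: 2·(3+5) − 7 = 9 → (3,5,9)
replace slot 1: 2·(5+9) − 3 = 25 → (25,5,9)
replace slot 3: 2·(25+5) − 9 = 51 → (25,5,51)

25,5,51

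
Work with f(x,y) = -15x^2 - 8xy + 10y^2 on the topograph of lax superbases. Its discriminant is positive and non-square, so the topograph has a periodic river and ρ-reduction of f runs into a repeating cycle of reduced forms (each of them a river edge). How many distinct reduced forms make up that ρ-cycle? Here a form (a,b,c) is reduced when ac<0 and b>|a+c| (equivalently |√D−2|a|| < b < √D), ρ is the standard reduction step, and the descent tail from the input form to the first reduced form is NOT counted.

D = 664, ⌊√D⌋ = 25
descent: ρ → (10,8,-15)  [lands on river]
river: ρ → (-15,22,3)
river: ρ → (3,20,-22)
river: ρ → (-22,24,1)
river: ρ → (1,24,-22)
river: ρ → (-22,20,3)
river: ρ → (3,22,-15)
river: ρ → (-15,8,10)
river: ρ → (10,12,-13)
river: ρ → (-13,14,9)
river: ρ → (9,22,-5)
river: ρ → (-5,18,17)
river: ρ → (17,16,-6)
river: ρ → (-6,20,11)
river: ρ → (11,24,-2)
river: ρ → (-2,24,11)
river: ρ → (11,20,-6)
river: ρ → (-6,16,17)
river: ρ → (17,18,-5)
river: ρ → (-5,22,9)
river: ρ → (9,14,-13)
river: ρ → (-13,12,10)
ρ-cycle length = 22 (tail of 1 descent step not counted)

22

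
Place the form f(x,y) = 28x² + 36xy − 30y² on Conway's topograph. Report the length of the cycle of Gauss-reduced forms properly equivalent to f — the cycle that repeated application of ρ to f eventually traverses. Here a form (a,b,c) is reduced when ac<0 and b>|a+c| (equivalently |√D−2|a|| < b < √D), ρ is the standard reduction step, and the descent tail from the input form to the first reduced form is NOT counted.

D = 4656, ⌊√D⌋ = 68
river: ρ → (-30,24,34)
river: ρ → (34,44,-20)
river: ρ → (-20,36,42)
river: ρ → (42,48,-14)
river: ρ → (-14,64,10)
river: ρ → (10,56,-38)
river: ρ → (-38,20,28)
river: ρ → (28,36,-30)
ρ-cycle length = 8 (tail of 0 descent steps not counted)

8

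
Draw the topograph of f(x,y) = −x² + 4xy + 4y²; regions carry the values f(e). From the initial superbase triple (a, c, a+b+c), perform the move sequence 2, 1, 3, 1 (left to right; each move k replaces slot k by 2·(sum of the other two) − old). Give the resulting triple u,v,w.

start (-1,4,7) = (f(1,0),f(0,1),f(1,1))
replace slot 2: 2·((-1)+7) − 4 = 8 → (-1,8,7)
replace slot 1: 2·(8+7) − (-1) = 31 → (31,8,7)
replace slot 3: 2·(31+8) − 7 = 71 → (31,8,71)
replace slot 1: 2·(8+71) − 31 = 127 → (127,8,71)

127,8,71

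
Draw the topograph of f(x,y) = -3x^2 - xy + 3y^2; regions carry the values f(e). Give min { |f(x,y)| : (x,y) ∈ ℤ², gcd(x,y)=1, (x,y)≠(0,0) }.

descent: ρ → (3,1,-3)  [lands on river]
river: ρ → (-3,5,1)
river: ρ → (1,5,-3)
river: ρ → (-3,1,3)
river: ρ → (3,5,-1)
river: ρ → (-1,5,3)
closes: descent 1, river 6
min |a| on river = 1

1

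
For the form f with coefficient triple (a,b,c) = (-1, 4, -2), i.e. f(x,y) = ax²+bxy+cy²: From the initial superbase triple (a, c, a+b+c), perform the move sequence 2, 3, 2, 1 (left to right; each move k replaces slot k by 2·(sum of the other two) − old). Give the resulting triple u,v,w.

start (-1,-2,1) = (f(1,0),f(0,1),f(1,1))
replace slot 2: 2·((-1)+1) − (-2) = 2 → (-1,2,1)
replace slot 3: 2·((-1)+2) − 1 = 1 → (-1,2,1)
replace slot 2: 2·((-1)+1) − 2 = -2 → (-1,-2,1)
replace slot 1: 2·((-2)+1) − (-1) = -1 → (-1,-2,1)

-1,-2,1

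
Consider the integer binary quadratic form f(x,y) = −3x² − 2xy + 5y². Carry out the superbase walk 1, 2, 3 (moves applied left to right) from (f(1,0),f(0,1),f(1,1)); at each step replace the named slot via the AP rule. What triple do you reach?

start (-3,5,0) = (f(1,0),f(0,1),f(1,1))
replace slot 1: 2·(5+0) − (-3) = 13 → (13,5,0)
replace slot 2: 2·(13+0) − 5 = 21 → (13,21,0)
replace slot 3: 2·(13+21) − 0 = 68 → (13,21,68)

13,21,68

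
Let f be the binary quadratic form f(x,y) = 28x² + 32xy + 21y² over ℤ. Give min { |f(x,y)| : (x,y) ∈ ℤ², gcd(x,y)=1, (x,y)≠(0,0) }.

translate: b→-24 (≡32 mod 56), so (28,32,21)→(28,-24,17)
flip: (28,-24,17)→(17,24,28)
translate: b→-10 (≡24 mod 34), so (17,24,28)→(17,-10,21)
reduced (well bottom): (17,-10,21) with a≤c, −a<b≤a
well minimum = a = 17

17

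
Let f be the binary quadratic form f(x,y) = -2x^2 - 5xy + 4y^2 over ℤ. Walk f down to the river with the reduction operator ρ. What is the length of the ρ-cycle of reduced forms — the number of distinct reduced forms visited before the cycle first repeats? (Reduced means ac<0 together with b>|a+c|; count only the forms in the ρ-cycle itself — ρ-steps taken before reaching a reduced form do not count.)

D = 57, ⌊√D⌋ = 7
descent: ρ → (4,5,-2)  [lands on river]
river: ρ → (-2,7,1)
river: ρ → (1,7,-2)
river: ρ → (-2,5,4)
river: ρ → (4,3,-3)
river: ρ → (-3,3,4)
ρ-cycle length = 6 (tail of 1 descent step not counted)

6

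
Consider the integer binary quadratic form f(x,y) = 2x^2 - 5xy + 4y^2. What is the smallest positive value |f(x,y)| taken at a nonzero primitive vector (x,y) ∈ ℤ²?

translate: b→-1 (≡-5 mod 4), so (2,-5,4)→(2,-1,1)
flip: (2,-1,1)→(1,1,2)
reduced (well bottom): (1,1,2) with a≤c, −a<b≤a
well minimum = a = 1

1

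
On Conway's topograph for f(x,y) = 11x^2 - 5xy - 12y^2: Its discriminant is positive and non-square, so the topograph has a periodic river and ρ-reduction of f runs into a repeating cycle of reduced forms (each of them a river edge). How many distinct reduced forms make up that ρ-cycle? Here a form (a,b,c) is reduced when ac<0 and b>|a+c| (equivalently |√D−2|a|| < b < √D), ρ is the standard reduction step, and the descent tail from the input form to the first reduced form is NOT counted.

D = 553, ⌊√D⌋ = 23
descent: ρ → (-12,5,11)  [lands on river]
river: ρ → (11,17,-6)
river: ρ → (-6,19,8)
river: ρ → (8,13,-12)
river: ρ → (-12,11,9)
river: ρ → (9,7,-14)
river: ρ → (-14,21,2)
river: ρ → (2,23,-3)
river: ρ → (-3,19,16)
river: ρ → (16,13,-6)
river: ρ → (-6,23,1)
river: ρ → (1,23,-6)
river: ρ → (-6,13,16)
river: ρ → (16,19,-3)
river: ρ → (-3,23,2)
river: ρ → (2,21,-14)
river: ρ → (-14,7,9)
river: ρ → (9,11,-12)
river: ρ → (-12,13,8)
river: ρ → (8,19,-6)
river: ρ → (-6,17,11)
river: ρ → (11,5,-12)
river: ρ → (-12,19,4)
river: ρ → (4,21,-7)
river: ρ → (-7,21,4)
river: ρ → (4,19,-12)
ρ-cycle length = 26 (tail of 1 descent step not counted)

26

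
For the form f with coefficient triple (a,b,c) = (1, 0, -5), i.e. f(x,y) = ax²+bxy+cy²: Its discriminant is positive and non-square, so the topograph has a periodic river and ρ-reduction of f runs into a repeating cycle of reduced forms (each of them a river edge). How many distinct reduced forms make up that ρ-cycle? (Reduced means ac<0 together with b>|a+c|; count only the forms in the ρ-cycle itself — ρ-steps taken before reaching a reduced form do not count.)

D = 20, ⌊√D⌋ = 4
descent: ρ → (-5,0,1)
descent: ρ → (1,4,-1)  [lands on river]
river: ρ → (-1,4,1)
ρ-cycle length = 2 (tail of 2 descent steps not counted)

2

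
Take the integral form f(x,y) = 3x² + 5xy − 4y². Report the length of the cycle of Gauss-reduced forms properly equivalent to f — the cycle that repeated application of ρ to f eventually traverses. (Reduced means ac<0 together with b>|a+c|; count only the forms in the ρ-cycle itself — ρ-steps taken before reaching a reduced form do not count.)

D = 73, ⌊√D⌋ = 8
river: ρ → (-4,3,4)
river: ρ → (4,5,-3)
river: ρ → (-3,7,2)
river: ρ → (2,5,-6)
river: ρ → (-6,7,1)
river: ρ → (1,7,-6)
river: ρ → (-6,5,2)
river: ρ → (2,7,-3)
river: ρ → (-3,5,4)
river: ρ → (4,3,-4)
river: ρ → (-4,5,3)
river: ρ → (3,7,-2)
river: ρ → (-2,5,6)
river: ρ → (6,7,-1)
river: ρ → (-1,7,6)
river: ρ → (6,5,-2)
river: ρ → (-2,7,3)
river: ρ → (3,5,-4)
ρ-cycle length = 18 (tail of 0 descent steps not counted)

18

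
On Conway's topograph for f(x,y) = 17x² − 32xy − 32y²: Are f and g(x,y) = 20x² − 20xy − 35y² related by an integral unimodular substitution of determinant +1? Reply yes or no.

D₁ = 3200, D₂ = 3200
river cycle of f (length 14): (-32, 32, 17), (17, 36, -28), (-28, 20, 25), (25, 30, -23), (-23, 16, 32), (32, 48, -7), (-7, 50, 25), (25, 50, -7), (-7, 48, 32), (32, 16, -23), … (4 more)
river cycle of g (length 4): (-35, 20, 20), (20, 20, -35), (-35, 50, 5), (5, 50, -35)
cycles differ ⇒ inequivalent

no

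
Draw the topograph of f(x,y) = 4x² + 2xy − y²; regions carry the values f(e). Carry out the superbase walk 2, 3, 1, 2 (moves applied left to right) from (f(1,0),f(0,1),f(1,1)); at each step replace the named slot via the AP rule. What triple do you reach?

start (4,-1,5) = (f(1,0),f(0,1),f(1,1))
replace slot 2: 2·(4+5) − (-1) = 19 → (4,19,5)
replace slot 3: 2·(4+19) − 5 = 41 → (4,19,41)
replace slot 1: 2·(19+41) − 4 = 116 → (116,19,41)
replace slot 2: 2·(116+41) − 19 = 295 → (116,295,41)

116,295,41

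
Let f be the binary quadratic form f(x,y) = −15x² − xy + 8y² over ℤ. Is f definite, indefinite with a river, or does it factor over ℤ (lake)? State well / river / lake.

D = b²−4ac = (-1)² − 4·(-15)·8 = 481
D > 0 non-square ⇒ indefinite ⇒ periodic river

river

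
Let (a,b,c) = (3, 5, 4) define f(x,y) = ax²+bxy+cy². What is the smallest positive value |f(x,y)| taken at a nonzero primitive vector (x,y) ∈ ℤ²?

translate: b→-1 (≡5 mod 6), so (3,5,4)→(3,-1,2)
flip: (3,-1,2)→(2,1,3)
reduced (well bottom): (2,1,3) with a≤c, −a<b≤a
well minimum = a = 2

2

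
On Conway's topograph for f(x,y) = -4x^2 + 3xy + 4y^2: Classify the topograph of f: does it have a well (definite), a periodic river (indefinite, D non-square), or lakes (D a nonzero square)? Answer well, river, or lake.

D = b²−4ac = 3² − 4·(-4)·4 = 73
D > 0 non-square ⇒ indefinite ⇒ periodic river

river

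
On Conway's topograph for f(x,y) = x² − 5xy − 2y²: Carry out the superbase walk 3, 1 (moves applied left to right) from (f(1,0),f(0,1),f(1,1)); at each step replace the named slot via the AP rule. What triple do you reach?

start (1,-2,-6) = (f(1,0),f(0,1),f(1,1))
replace slot 3: 2·(1+(-2)) − (-6) = 4 → (1,-2,4)
replace slot 1: 2·((-2)+4) − 1 = 3 → (3,-2,4)

3,-2,4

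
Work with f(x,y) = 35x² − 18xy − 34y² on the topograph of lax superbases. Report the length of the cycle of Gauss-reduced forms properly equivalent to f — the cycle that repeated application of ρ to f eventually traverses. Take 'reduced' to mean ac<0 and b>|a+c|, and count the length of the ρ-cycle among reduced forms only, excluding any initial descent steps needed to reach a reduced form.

D = 5084, ⌊√D⌋ = 71
descent: ρ → (-34,18,35)  [lands on river]
river: ρ → (35,52,-17)
river: ρ → (-17,50,38)
river: ρ → (38,26,-29)
river: ρ → (-29,32,35)
river: ρ → (35,38,-26)
river: ρ → (-26,66,7)
river: ρ → (7,60,-53)
river: ρ → (-53,46,14)
river: ρ → (14,66,-13)
river: ρ → (-13,64,19)
river: ρ → (19,50,-34)
ρ-cycle length = 12 (tail of 1 descent step not counted)

12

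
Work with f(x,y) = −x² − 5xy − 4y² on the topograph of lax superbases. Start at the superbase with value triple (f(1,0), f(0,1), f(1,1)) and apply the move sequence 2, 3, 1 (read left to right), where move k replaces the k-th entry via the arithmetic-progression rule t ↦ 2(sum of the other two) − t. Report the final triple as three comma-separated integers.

start (-1,-4,-10) = (f(1,0),f(0,1),f(1,1))
replace slot 2: 2·((-1)+(-10)) − (-4) = -18 → (-1,-18,-10)
replace slot 3: 2·((-1)+(-18)) − (-10) = -28 → (-1,-18,-28)
replace slot 1: 2·((-18)+(-28)) − (-1) = -91 → (-91,-18,-28)

-91,-18,-28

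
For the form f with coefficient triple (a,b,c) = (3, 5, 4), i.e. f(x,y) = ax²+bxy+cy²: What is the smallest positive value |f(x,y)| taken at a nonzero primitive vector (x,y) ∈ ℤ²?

translate: b→-1 (≡5 mod 6), so (3,5,4)→(3,-1,2)
flip: (3,-1,2)→(2,1,3)
reduced (well bottom): (2,1,3) with a≤c, −a<b≤a
well minimum = a = 2

2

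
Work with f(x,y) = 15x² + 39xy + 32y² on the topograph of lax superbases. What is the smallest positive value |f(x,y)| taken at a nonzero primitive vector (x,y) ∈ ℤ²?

translate: b→9 (≡39 mod 30), so (15,39,32)→(15,9,8)
flip: (15,9,8)→(8,-9,15)
translate: b→7 (≡-9 mod 16), so (8,-9,15)→(8,7,14)
reduced (well bottom): (8,7,14) with a≤c, −a<b≤a
well minimum = a = 8

8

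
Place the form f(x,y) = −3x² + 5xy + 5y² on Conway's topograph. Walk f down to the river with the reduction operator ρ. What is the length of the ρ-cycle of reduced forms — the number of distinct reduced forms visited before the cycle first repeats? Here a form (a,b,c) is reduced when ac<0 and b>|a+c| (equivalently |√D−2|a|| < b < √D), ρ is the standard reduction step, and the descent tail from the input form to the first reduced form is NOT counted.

D = 85, ⌊√D⌋ = 9
river: ρ → (5,5,-3)
river: ρ → (-3,7,3)
river: ρ → (3,5,-5)
river: ρ → (-5,5,3)
river: ρ → (3,7,-3)
river: ρ → (-3,5,5)
ρ-cycle length = 6 (tail of 0 descent steps not counted)

6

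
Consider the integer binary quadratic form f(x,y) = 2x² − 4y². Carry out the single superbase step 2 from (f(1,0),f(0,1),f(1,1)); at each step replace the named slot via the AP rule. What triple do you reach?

start (2,-4,-2) = (f(1,0),f(0,1),f(1,1))
replace slot 2: 2·(2+(-2)) − (-4) = 4 → (2,4,-2)

2,4,-2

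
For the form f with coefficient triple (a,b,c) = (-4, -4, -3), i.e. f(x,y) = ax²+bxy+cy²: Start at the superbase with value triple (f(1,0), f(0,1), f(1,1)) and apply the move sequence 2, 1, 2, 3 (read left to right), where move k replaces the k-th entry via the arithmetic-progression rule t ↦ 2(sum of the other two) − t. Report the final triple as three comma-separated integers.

start (-4,-3,-11) = (f(1,0),f(0,1),f(1,1))
replace slot 2: 2·((-4)+(-11)) − (-3) = -27 → (-4,-27,-11)
replace slot 1: 2·((-27)+(-11)) − (-4) = -72 → (-72,-27,-11)
replace slot 2: 2·((-72)+(-11)) − (-27) = -139 → (-72,-139,-11)
replace slot 3: 2·((-72)+(-139)) − (-11) = -411 → (-72,-139,-411)

-72,-139,-411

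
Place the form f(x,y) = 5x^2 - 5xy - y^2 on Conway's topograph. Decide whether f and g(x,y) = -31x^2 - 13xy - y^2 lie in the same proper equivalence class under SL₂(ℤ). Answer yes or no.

D₁ = 45, D₂ = 45
river cycle of f (length 2): (-1, 5, 5), (5, 5, -1)
river cycle of g (length 2): (-1, 5, 5), (5, 5, -1)
cycles coincide ⇒ equivalent

yes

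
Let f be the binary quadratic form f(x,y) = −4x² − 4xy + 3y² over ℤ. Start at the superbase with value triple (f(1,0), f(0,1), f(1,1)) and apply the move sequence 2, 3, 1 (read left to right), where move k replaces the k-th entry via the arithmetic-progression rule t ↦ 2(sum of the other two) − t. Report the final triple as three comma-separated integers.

start (-4,3,-5) = (f(1,0),f(0,1),f(1,1))
replace slot 2: 2·((-4)+(-5)) − 3 = -21 → (-4,-21,-5)
replace slot 3: 2·((-4)+(-21)) − (-5) = -45 → (-4,-21,-45)
replace slot 1: 2·((-21)+(-45)) − (-4) = -128 → (-128,-21,-45)

-128,-21,-45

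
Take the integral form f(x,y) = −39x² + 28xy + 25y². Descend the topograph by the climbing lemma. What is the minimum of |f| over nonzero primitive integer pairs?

river: ρ → (25,22,-42)
river: ρ → (-42,62,5)
river: ρ → (5,68,-3)
river: ρ → (-3,64,49)
river: ρ → (49,34,-18)
river: ρ → (-18,38,45)
river: ρ → (45,52,-11)
river: ρ → (-11,58,30)
river: ρ → (30,62,-7)
river: ρ → (-7,64,21)
river: ρ → (21,62,-10)
river: ρ → (-10,58,33)
river: ρ → (33,8,-35)
river: ρ → (-35,62,6)
river: ρ → (6,58,-55)
river: ρ → (-55,52,9)
river: ρ → (9,56,-43)
river: ρ → (-43,30,22)
river: ρ → (22,58,-15)
river: ρ → (-15,62,14)
river: ρ → (14,50,-39)
river: ρ → (-39,28,25)
closes: descent 0, river 22
min |a| on river = 3

3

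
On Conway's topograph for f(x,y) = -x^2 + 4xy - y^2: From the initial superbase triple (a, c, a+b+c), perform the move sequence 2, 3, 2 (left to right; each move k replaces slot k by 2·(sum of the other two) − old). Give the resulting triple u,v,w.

start (-1,-1,2) = (f(1,0),f(0,1),f(1,1))
replace slot 2: 2·((-1)+2) − (-1) = 3 → (-1,3,2)
replace slot 3: 2·((-1)+3) − 2 = 2 → (-1,3,2)
replace slot 2: 2·((-1)+2) − 3 = -1 → (-1,-1,2)

-1,-1,2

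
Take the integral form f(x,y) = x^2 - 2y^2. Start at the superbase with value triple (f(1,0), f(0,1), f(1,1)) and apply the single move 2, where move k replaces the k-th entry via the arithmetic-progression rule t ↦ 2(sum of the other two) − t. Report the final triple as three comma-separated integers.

start (1,-2,-1) = (f(1,0),f(0,1),f(1,1))
replace slot 2: 2·(1+(-1)) − (-2) = 2 → (1,2,-1)

1,2,-1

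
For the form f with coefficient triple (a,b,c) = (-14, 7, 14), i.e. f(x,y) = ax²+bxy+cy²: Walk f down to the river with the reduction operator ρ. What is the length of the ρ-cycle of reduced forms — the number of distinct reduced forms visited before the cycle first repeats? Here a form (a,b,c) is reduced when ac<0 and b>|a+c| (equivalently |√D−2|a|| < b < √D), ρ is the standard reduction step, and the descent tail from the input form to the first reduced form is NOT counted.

D = 833, ⌊√D⌋ = 28
river: ρ → (14,21,-7)
river: ρ → (-7,21,14)
river: ρ → (14,7,-14)
river: ρ → (-14,21,7)
river: ρ → (7,21,-14)
river: ρ → (-14,7,14)
ρ-cycle length = 6 (tail of 0 descent steps not counted)

6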